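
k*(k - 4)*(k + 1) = k^3 - 3*k^2 - 4*k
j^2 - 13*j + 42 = (j - 7)*(j - 6)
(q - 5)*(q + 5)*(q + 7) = q^3 + 7*q^2 - 25*q - 175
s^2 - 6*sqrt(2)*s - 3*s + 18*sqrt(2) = (s - 3)*(s - 6*sqrt(2))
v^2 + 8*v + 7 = (v + 1)*(v + 7)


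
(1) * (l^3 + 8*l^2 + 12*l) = l^3 + 8*l^2 + 12*l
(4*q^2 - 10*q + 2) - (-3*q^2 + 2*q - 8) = 7*q^2 - 12*q + 10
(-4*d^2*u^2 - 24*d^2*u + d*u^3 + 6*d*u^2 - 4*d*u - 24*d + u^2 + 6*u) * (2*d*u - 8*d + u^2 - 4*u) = -8*d^3*u^3 - 16*d^3*u^2 + 192*d^3*u - 2*d^2*u^4 - 4*d^2*u^3 + 40*d^2*u^2 - 16*d^2*u + 192*d^2 + d*u^5 + 2*d*u^4 - 26*d*u^3 - 4*d*u^2 + 48*d*u + u^4 + 2*u^3 - 24*u^2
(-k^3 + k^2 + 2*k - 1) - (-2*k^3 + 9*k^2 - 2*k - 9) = k^3 - 8*k^2 + 4*k + 8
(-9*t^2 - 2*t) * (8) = -72*t^2 - 16*t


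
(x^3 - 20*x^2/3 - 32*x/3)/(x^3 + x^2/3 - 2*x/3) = (3*x^2 - 20*x - 32)/(3*x^2 + x - 2)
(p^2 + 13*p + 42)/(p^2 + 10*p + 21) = (p + 6)/(p + 3)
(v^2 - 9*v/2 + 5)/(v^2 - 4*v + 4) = (v - 5/2)/(v - 2)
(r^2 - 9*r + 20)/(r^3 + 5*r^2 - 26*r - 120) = (r - 4)/(r^2 + 10*r + 24)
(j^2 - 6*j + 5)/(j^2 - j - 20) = (j - 1)/(j + 4)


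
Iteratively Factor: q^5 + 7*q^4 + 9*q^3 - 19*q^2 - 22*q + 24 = (q - 1)*(q^4 + 8*q^3 + 17*q^2 - 2*q - 24) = (q - 1)*(q + 2)*(q^3 + 6*q^2 + 5*q - 12) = (q - 1)^2*(q + 2)*(q^2 + 7*q + 12) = (q - 1)^2*(q + 2)*(q + 3)*(q + 4)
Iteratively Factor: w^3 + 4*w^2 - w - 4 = (w + 4)*(w^2 - 1) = (w + 1)*(w + 4)*(w - 1)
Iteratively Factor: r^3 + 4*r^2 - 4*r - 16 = (r + 4)*(r^2 - 4) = (r + 2)*(r + 4)*(r - 2)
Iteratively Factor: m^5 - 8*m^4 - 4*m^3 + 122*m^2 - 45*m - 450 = (m - 3)*(m^4 - 5*m^3 - 19*m^2 + 65*m + 150) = (m - 5)*(m - 3)*(m^3 - 19*m - 30) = (m - 5)*(m - 3)*(m + 2)*(m^2 - 2*m - 15) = (m - 5)*(m - 3)*(m + 2)*(m + 3)*(m - 5)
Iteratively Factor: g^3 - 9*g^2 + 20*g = (g)*(g^2 - 9*g + 20) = g*(g - 4)*(g - 5)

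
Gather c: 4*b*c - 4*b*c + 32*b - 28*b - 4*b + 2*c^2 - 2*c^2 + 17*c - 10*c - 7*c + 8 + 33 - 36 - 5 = 0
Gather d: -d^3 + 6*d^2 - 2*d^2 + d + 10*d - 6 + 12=-d^3 + 4*d^2 + 11*d + 6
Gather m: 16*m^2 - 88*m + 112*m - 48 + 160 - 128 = 16*m^2 + 24*m - 16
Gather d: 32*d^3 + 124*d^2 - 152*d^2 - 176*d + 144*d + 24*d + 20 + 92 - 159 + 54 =32*d^3 - 28*d^2 - 8*d + 7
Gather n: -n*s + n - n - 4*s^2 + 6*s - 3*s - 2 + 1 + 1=-n*s - 4*s^2 + 3*s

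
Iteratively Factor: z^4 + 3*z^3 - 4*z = (z - 1)*(z^3 + 4*z^2 + 4*z) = (z - 1)*(z + 2)*(z^2 + 2*z) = (z - 1)*(z + 2)^2*(z)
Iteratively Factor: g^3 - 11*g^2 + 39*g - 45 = (g - 5)*(g^2 - 6*g + 9) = (g - 5)*(g - 3)*(g - 3)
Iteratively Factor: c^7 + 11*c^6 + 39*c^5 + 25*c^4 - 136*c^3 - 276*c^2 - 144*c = (c - 2)*(c^6 + 13*c^5 + 65*c^4 + 155*c^3 + 174*c^2 + 72*c) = (c - 2)*(c + 2)*(c^5 + 11*c^4 + 43*c^3 + 69*c^2 + 36*c) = (c - 2)*(c + 1)*(c + 2)*(c^4 + 10*c^3 + 33*c^2 + 36*c) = (c - 2)*(c + 1)*(c + 2)*(c + 4)*(c^3 + 6*c^2 + 9*c) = (c - 2)*(c + 1)*(c + 2)*(c + 3)*(c + 4)*(c^2 + 3*c) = c*(c - 2)*(c + 1)*(c + 2)*(c + 3)*(c + 4)*(c + 3)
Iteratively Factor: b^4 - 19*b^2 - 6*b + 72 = (b + 3)*(b^3 - 3*b^2 - 10*b + 24) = (b - 2)*(b + 3)*(b^2 - b - 12) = (b - 4)*(b - 2)*(b + 3)*(b + 3)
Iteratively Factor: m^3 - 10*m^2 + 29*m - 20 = (m - 4)*(m^2 - 6*m + 5) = (m - 4)*(m - 1)*(m - 5)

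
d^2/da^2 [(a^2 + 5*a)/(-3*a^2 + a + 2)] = 12*(-8*a^3 - 3*a^2 - 15*a + 1)/(27*a^6 - 27*a^5 - 45*a^4 + 35*a^3 + 30*a^2 - 12*a - 8)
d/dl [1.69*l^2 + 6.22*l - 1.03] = 3.38*l + 6.22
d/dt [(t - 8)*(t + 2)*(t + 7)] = 3*t^2 + 2*t - 58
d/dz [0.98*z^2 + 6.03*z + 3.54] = 1.96*z + 6.03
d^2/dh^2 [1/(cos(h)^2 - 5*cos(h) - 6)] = (4*sin(h)^4 - 51*sin(h)^2 - 45*cos(h)/4 - 15*cos(3*h)/4 - 15)/(sin(h)^2 + 5*cos(h) + 5)^3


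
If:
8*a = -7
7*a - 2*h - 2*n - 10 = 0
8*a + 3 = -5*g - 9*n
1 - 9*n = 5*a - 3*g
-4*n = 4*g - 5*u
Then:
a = -7/8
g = -11/64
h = -4955/576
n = 311/576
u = 53/180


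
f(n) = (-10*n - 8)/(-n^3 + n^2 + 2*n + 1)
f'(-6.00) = 0.06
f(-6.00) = 0.22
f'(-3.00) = 0.39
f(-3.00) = 0.71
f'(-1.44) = 1.35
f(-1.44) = 2.01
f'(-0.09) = 6.49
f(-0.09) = -8.57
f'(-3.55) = 0.25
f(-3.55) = 0.54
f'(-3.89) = 0.20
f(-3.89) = 0.46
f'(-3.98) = 0.19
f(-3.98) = 0.44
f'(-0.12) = 6.50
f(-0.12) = -8.76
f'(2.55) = -23.74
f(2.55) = 8.42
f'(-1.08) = -1.51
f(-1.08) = 2.21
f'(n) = (-10*n - 8)*(3*n^2 - 2*n - 2)/(-n^3 + n^2 + 2*n + 1)^2 - 10/(-n^3 + n^2 + 2*n + 1) = 2*(-10*n^3 - 7*n^2 + 8*n + 3)/(n^6 - 2*n^5 - 3*n^4 + 2*n^3 + 6*n^2 + 4*n + 1)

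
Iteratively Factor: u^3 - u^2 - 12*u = (u + 3)*(u^2 - 4*u) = u*(u + 3)*(u - 4)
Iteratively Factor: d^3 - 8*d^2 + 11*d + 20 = (d - 4)*(d^2 - 4*d - 5) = (d - 4)*(d + 1)*(d - 5)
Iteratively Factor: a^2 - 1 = (a + 1)*(a - 1)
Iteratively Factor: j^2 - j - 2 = (j - 2)*(j + 1)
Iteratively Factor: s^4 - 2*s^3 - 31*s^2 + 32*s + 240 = (s - 4)*(s^3 + 2*s^2 - 23*s - 60) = (s - 4)*(s + 3)*(s^2 - s - 20) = (s - 4)*(s + 3)*(s + 4)*(s - 5)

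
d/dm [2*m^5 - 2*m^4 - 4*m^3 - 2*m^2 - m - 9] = 10*m^4 - 8*m^3 - 12*m^2 - 4*m - 1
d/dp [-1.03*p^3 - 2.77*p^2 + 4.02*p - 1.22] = -3.09*p^2 - 5.54*p + 4.02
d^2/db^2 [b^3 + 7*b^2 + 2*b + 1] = 6*b + 14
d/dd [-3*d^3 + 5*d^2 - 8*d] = -9*d^2 + 10*d - 8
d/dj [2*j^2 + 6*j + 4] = 4*j + 6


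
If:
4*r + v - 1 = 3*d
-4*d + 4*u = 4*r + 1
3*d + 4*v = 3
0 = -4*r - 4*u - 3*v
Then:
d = -15/37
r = -47/148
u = -35/74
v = 39/37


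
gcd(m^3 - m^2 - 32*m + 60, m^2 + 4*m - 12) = m^2 + 4*m - 12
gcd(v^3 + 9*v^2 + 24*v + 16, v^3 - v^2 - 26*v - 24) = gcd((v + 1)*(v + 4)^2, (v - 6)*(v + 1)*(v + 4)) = v^2 + 5*v + 4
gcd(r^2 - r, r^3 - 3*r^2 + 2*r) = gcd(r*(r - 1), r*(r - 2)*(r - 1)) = r^2 - r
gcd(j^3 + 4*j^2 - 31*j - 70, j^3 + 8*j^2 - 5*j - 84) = j + 7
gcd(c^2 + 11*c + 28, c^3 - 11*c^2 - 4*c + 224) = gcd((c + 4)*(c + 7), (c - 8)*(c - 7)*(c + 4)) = c + 4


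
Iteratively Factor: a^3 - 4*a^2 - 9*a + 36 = (a + 3)*(a^2 - 7*a + 12) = (a - 3)*(a + 3)*(a - 4)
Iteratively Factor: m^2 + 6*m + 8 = (m + 4)*(m + 2)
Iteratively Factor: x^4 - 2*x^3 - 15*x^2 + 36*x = (x + 4)*(x^3 - 6*x^2 + 9*x) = (x - 3)*(x + 4)*(x^2 - 3*x) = (x - 3)^2*(x + 4)*(x)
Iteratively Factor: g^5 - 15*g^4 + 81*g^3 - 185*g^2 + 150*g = (g)*(g^4 - 15*g^3 + 81*g^2 - 185*g + 150) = g*(g - 5)*(g^3 - 10*g^2 + 31*g - 30) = g*(g - 5)*(g - 3)*(g^2 - 7*g + 10) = g*(g - 5)*(g - 3)*(g - 2)*(g - 5)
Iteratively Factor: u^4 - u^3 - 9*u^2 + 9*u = (u + 3)*(u^3 - 4*u^2 + 3*u) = (u - 1)*(u + 3)*(u^2 - 3*u) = (u - 3)*(u - 1)*(u + 3)*(u)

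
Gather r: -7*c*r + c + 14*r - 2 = c + r*(14 - 7*c) - 2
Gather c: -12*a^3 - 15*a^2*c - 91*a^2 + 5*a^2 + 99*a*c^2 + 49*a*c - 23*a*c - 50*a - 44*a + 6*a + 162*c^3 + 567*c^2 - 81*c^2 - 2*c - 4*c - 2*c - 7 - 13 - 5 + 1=-12*a^3 - 86*a^2 - 88*a + 162*c^3 + c^2*(99*a + 486) + c*(-15*a^2 + 26*a - 8) - 24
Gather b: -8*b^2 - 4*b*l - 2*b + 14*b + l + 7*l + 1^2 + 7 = -8*b^2 + b*(12 - 4*l) + 8*l + 8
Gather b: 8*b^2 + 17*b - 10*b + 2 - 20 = 8*b^2 + 7*b - 18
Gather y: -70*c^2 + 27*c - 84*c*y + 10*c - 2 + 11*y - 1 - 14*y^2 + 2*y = -70*c^2 + 37*c - 14*y^2 + y*(13 - 84*c) - 3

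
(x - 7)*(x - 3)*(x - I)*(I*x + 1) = I*x^4 + 2*x^3 - 10*I*x^3 - 20*x^2 + 20*I*x^2 + 42*x + 10*I*x - 21*I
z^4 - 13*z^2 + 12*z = z*(z - 3)*(z - 1)*(z + 4)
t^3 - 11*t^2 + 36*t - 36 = (t - 6)*(t - 3)*(t - 2)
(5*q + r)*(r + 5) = 5*q*r + 25*q + r^2 + 5*r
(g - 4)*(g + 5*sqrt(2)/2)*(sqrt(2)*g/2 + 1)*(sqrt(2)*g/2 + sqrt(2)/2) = g^4/2 - 3*g^3/2 + 7*sqrt(2)*g^3/4 - 21*sqrt(2)*g^2/4 + g^2/2 - 7*sqrt(2)*g - 15*g/2 - 10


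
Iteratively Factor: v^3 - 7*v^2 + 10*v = (v - 5)*(v^2 - 2*v) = (v - 5)*(v - 2)*(v)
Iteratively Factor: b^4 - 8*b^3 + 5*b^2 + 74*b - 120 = (b - 2)*(b^3 - 6*b^2 - 7*b + 60) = (b - 2)*(b + 3)*(b^2 - 9*b + 20) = (b - 5)*(b - 2)*(b + 3)*(b - 4)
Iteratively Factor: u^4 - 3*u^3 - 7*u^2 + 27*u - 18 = (u + 3)*(u^3 - 6*u^2 + 11*u - 6) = (u - 2)*(u + 3)*(u^2 - 4*u + 3) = (u - 2)*(u - 1)*(u + 3)*(u - 3)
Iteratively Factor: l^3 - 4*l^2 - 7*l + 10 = (l - 5)*(l^2 + l - 2) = (l - 5)*(l - 1)*(l + 2)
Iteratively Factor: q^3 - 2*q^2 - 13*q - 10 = (q + 1)*(q^2 - 3*q - 10) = (q - 5)*(q + 1)*(q + 2)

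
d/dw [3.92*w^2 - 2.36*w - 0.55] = 7.84*w - 2.36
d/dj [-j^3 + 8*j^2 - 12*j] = -3*j^2 + 16*j - 12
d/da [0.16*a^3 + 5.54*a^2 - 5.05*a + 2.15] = 0.48*a^2 + 11.08*a - 5.05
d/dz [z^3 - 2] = 3*z^2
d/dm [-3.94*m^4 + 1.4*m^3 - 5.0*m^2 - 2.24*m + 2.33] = -15.76*m^3 + 4.2*m^2 - 10.0*m - 2.24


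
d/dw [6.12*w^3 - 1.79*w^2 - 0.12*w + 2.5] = 18.36*w^2 - 3.58*w - 0.12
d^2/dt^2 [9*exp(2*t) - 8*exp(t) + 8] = (36*exp(t) - 8)*exp(t)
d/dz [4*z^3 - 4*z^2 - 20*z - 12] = 12*z^2 - 8*z - 20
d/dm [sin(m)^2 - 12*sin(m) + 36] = 2*(sin(m) - 6)*cos(m)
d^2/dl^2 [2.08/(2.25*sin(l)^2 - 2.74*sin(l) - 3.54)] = (42.12*sin(l)^4 - 38.4696*sin(l)^3 + 18.704608*sin(l)^2 + 56.764032*sin(l) - 64.366016)/(-2.25*sin(l)^2 + 2.74*sin(l) + 3.54)^3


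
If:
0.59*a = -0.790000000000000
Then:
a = -1.34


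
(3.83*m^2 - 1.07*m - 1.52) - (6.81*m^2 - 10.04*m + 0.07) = -2.98*m^2 + 8.97*m - 1.59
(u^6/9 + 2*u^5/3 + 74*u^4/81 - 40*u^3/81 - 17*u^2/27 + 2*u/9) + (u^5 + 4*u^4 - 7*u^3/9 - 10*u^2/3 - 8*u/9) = u^6/9 + 5*u^5/3 + 398*u^4/81 - 103*u^3/81 - 107*u^2/27 - 2*u/3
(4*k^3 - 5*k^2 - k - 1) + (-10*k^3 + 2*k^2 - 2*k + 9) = -6*k^3 - 3*k^2 - 3*k + 8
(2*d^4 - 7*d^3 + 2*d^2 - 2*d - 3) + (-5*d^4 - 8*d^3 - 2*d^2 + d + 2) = -3*d^4 - 15*d^3 - d - 1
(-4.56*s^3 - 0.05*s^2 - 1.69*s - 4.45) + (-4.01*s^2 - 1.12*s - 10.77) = -4.56*s^3 - 4.06*s^2 - 2.81*s - 15.22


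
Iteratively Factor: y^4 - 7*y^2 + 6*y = (y)*(y^3 - 7*y + 6) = y*(y - 1)*(y^2 + y - 6) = y*(y - 2)*(y - 1)*(y + 3)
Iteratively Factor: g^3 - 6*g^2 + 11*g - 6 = (g - 3)*(g^2 - 3*g + 2) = (g - 3)*(g - 1)*(g - 2)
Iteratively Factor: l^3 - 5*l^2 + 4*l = (l)*(l^2 - 5*l + 4) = l*(l - 4)*(l - 1)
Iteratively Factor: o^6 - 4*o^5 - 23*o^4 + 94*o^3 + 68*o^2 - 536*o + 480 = (o - 2)*(o^5 - 2*o^4 - 27*o^3 + 40*o^2 + 148*o - 240) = (o - 5)*(o - 2)*(o^4 + 3*o^3 - 12*o^2 - 20*o + 48) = (o - 5)*(o - 2)*(o + 3)*(o^3 - 12*o + 16) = (o - 5)*(o - 2)^2*(o + 3)*(o^2 + 2*o - 8) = (o - 5)*(o - 2)^3*(o + 3)*(o + 4)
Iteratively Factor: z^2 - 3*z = (z)*(z - 3)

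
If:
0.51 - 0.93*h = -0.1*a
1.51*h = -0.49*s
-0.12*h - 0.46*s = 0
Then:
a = -5.10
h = 0.00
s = 0.00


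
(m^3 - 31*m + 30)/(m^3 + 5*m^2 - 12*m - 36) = (m^2 - 6*m + 5)/(m^2 - m - 6)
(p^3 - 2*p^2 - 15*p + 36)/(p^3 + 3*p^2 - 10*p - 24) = (p - 3)/(p + 2)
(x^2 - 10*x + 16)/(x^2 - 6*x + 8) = (x - 8)/(x - 4)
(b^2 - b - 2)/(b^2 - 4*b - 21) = (-b^2 + b + 2)/(-b^2 + 4*b + 21)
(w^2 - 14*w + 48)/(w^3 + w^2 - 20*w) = (w^2 - 14*w + 48)/(w*(w^2 + w - 20))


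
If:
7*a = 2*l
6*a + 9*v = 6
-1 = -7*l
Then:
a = 2/49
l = 1/7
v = 94/147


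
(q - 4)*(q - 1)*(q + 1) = q^3 - 4*q^2 - q + 4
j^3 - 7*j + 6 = (j - 2)*(j - 1)*(j + 3)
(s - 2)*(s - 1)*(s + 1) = s^3 - 2*s^2 - s + 2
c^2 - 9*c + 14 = (c - 7)*(c - 2)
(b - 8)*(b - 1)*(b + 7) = b^3 - 2*b^2 - 55*b + 56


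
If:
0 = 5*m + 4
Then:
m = -4/5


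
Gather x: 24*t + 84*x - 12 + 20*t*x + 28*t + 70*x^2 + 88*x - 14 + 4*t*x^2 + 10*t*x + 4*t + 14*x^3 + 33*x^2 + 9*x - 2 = 56*t + 14*x^3 + x^2*(4*t + 103) + x*(30*t + 181) - 28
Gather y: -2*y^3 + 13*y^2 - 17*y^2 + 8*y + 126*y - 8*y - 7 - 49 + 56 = -2*y^3 - 4*y^2 + 126*y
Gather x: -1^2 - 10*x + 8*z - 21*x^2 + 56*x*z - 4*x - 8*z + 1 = -21*x^2 + x*(56*z - 14)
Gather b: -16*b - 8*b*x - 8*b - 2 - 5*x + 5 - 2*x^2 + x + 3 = b*(-8*x - 24) - 2*x^2 - 4*x + 6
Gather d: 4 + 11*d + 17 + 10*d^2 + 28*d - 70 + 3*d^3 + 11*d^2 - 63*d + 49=3*d^3 + 21*d^2 - 24*d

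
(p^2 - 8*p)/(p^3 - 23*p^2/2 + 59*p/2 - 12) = 2*p/(2*p^2 - 7*p + 3)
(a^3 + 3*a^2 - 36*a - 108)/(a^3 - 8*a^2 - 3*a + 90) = (a + 6)/(a - 5)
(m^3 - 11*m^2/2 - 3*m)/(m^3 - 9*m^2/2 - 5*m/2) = (m - 6)/(m - 5)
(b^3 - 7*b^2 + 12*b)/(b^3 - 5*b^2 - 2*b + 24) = b/(b + 2)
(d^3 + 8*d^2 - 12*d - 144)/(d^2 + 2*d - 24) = d + 6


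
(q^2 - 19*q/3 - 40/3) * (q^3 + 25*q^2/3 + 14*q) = q^5 + 2*q^4 - 469*q^3/9 - 1798*q^2/9 - 560*q/3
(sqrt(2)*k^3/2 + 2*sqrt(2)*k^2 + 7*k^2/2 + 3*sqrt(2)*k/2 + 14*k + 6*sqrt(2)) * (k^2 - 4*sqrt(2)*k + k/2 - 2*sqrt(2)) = sqrt(2)*k^5/2 - k^4/2 + 9*sqrt(2)*k^4/4 - 23*sqrt(2)*k^3/2 - 9*k^3/4 - 225*sqrt(2)*k^2/4 - 13*k^2 - 54*k - 25*sqrt(2)*k - 24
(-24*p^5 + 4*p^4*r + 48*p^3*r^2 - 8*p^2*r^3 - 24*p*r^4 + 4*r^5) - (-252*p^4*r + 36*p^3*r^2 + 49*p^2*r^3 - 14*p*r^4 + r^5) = -24*p^5 + 256*p^4*r + 12*p^3*r^2 - 57*p^2*r^3 - 10*p*r^4 + 3*r^5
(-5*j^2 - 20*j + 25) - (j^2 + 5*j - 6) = -6*j^2 - 25*j + 31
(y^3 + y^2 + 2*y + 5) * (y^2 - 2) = y^5 + y^4 + 3*y^2 - 4*y - 10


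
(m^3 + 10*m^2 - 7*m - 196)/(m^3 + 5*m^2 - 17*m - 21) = (m^2 + 3*m - 28)/(m^2 - 2*m - 3)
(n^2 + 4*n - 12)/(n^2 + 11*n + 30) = (n - 2)/(n + 5)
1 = 1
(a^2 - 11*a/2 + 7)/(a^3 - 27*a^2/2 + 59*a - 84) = (a - 2)/(a^2 - 10*a + 24)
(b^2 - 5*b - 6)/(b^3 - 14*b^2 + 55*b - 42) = (b + 1)/(b^2 - 8*b + 7)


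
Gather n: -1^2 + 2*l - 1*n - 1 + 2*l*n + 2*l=4*l + n*(2*l - 1) - 2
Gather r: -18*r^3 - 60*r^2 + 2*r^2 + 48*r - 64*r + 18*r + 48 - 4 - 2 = -18*r^3 - 58*r^2 + 2*r + 42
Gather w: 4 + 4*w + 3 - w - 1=3*w + 6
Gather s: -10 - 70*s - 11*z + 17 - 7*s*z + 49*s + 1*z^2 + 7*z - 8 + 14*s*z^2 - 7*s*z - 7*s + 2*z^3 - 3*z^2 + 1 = s*(14*z^2 - 14*z - 28) + 2*z^3 - 2*z^2 - 4*z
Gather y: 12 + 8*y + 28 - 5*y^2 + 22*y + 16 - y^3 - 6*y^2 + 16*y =-y^3 - 11*y^2 + 46*y + 56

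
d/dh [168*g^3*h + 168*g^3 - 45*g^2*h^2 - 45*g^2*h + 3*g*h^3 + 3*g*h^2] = 3*g*(56*g^2 - 30*g*h - 15*g + 3*h^2 + 2*h)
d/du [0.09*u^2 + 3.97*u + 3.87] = 0.18*u + 3.97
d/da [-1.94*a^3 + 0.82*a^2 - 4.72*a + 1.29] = -5.82*a^2 + 1.64*a - 4.72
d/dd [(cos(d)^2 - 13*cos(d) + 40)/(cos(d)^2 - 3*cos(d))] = 10*(-sin(d) - 12*sin(d)/cos(d)^2 + 8*tan(d))/(cos(d) - 3)^2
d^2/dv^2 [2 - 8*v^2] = -16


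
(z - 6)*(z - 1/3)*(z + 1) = z^3 - 16*z^2/3 - 13*z/3 + 2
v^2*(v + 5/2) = v^3 + 5*v^2/2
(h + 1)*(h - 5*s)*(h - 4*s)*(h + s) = h^4 - 8*h^3*s + h^3 + 11*h^2*s^2 - 8*h^2*s + 20*h*s^3 + 11*h*s^2 + 20*s^3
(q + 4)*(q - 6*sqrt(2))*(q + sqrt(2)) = q^3 - 5*sqrt(2)*q^2 + 4*q^2 - 20*sqrt(2)*q - 12*q - 48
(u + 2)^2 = u^2 + 4*u + 4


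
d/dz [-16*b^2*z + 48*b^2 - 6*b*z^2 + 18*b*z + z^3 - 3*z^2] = -16*b^2 - 12*b*z + 18*b + 3*z^2 - 6*z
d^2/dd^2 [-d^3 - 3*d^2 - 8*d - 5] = -6*d - 6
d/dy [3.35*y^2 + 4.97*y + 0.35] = 6.7*y + 4.97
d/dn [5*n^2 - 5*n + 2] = 10*n - 5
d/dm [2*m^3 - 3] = 6*m^2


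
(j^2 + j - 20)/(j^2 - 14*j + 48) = (j^2 + j - 20)/(j^2 - 14*j + 48)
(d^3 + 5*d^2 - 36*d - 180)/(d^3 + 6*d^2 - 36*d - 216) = (d + 5)/(d + 6)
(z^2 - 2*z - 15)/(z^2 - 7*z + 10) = (z + 3)/(z - 2)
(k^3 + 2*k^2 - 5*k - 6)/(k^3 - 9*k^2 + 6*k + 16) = (k + 3)/(k - 8)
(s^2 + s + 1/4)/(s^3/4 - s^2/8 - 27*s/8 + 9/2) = 2*(4*s^2 + 4*s + 1)/(2*s^3 - s^2 - 27*s + 36)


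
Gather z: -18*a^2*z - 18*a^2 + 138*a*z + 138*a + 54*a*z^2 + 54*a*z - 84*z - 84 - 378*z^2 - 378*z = -18*a^2 + 138*a + z^2*(54*a - 378) + z*(-18*a^2 + 192*a - 462) - 84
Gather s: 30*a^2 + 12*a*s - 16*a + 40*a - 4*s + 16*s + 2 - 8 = 30*a^2 + 24*a + s*(12*a + 12) - 6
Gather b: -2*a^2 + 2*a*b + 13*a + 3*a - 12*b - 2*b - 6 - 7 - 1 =-2*a^2 + 16*a + b*(2*a - 14) - 14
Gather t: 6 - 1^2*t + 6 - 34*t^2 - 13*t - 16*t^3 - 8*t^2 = -16*t^3 - 42*t^2 - 14*t + 12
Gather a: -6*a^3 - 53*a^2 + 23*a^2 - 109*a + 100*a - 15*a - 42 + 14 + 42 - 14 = -6*a^3 - 30*a^2 - 24*a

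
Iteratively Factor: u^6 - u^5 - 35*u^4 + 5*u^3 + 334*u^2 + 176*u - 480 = (u + 4)*(u^5 - 5*u^4 - 15*u^3 + 65*u^2 + 74*u - 120) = (u + 3)*(u + 4)*(u^4 - 8*u^3 + 9*u^2 + 38*u - 40) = (u + 2)*(u + 3)*(u + 4)*(u^3 - 10*u^2 + 29*u - 20) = (u - 1)*(u + 2)*(u + 3)*(u + 4)*(u^2 - 9*u + 20) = (u - 4)*(u - 1)*(u + 2)*(u + 3)*(u + 4)*(u - 5)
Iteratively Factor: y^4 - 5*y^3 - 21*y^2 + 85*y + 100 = (y + 4)*(y^3 - 9*y^2 + 15*y + 25) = (y + 1)*(y + 4)*(y^2 - 10*y + 25) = (y - 5)*(y + 1)*(y + 4)*(y - 5)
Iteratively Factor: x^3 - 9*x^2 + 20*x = (x)*(x^2 - 9*x + 20) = x*(x - 5)*(x - 4)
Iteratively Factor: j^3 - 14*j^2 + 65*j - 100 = (j - 5)*(j^2 - 9*j + 20) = (j - 5)*(j - 4)*(j - 5)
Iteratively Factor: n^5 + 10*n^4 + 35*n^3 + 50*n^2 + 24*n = (n + 4)*(n^4 + 6*n^3 + 11*n^2 + 6*n) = (n + 1)*(n + 4)*(n^3 + 5*n^2 + 6*n) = (n + 1)*(n + 3)*(n + 4)*(n^2 + 2*n) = (n + 1)*(n + 2)*(n + 3)*(n + 4)*(n)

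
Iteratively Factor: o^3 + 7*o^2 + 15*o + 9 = (o + 3)*(o^2 + 4*o + 3) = (o + 1)*(o + 3)*(o + 3)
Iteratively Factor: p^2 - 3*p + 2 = (p - 2)*(p - 1)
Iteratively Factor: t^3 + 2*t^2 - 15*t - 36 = (t + 3)*(t^2 - t - 12) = (t - 4)*(t + 3)*(t + 3)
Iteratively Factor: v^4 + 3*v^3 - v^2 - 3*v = (v - 1)*(v^3 + 4*v^2 + 3*v) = v*(v - 1)*(v^2 + 4*v + 3) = v*(v - 1)*(v + 1)*(v + 3)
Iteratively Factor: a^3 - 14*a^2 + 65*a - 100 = (a - 5)*(a^2 - 9*a + 20) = (a - 5)*(a - 4)*(a - 5)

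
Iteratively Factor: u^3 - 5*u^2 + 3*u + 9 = (u - 3)*(u^2 - 2*u - 3) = (u - 3)^2*(u + 1)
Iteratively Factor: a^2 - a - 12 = (a - 4)*(a + 3)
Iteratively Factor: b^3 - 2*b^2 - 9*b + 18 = (b - 3)*(b^2 + b - 6) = (b - 3)*(b - 2)*(b + 3)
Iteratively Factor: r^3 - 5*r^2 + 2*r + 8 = (r - 2)*(r^2 - 3*r - 4) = (r - 2)*(r + 1)*(r - 4)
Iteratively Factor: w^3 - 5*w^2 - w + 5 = (w + 1)*(w^2 - 6*w + 5) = (w - 1)*(w + 1)*(w - 5)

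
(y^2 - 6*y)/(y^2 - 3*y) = (y - 6)/(y - 3)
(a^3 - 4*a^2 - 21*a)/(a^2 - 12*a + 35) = a*(a + 3)/(a - 5)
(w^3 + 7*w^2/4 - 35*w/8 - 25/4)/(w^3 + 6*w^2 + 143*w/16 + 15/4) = 2*(2*w^2 + w - 10)/(4*w^2 + 19*w + 12)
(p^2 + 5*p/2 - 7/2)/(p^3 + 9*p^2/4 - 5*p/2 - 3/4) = 2*(2*p + 7)/(4*p^2 + 13*p + 3)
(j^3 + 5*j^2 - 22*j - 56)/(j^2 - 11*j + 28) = (j^2 + 9*j + 14)/(j - 7)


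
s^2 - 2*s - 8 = (s - 4)*(s + 2)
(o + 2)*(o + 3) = o^2 + 5*o + 6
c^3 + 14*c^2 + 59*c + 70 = (c + 2)*(c + 5)*(c + 7)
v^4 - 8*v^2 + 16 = (v - 2)^2*(v + 2)^2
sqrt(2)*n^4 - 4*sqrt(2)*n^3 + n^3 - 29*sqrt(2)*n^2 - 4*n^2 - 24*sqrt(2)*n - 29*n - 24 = (n - 8)*(n + 1)*(n + 3)*(sqrt(2)*n + 1)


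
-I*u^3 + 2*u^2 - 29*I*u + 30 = (u - 5*I)*(u + 6*I)*(-I*u + 1)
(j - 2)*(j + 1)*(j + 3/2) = j^3 + j^2/2 - 7*j/2 - 3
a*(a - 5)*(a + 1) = a^3 - 4*a^2 - 5*a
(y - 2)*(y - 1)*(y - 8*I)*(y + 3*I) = y^4 - 3*y^3 - 5*I*y^3 + 26*y^2 + 15*I*y^2 - 72*y - 10*I*y + 48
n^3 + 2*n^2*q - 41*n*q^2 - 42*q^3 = (n - 6*q)*(n + q)*(n + 7*q)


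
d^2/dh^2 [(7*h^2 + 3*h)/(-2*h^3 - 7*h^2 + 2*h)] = 2*(-28*h^3 - 36*h^2 - 210*h - 257)/(8*h^6 + 84*h^5 + 270*h^4 + 175*h^3 - 270*h^2 + 84*h - 8)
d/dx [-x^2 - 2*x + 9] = -2*x - 2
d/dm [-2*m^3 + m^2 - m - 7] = -6*m^2 + 2*m - 1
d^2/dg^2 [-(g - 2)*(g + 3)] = -2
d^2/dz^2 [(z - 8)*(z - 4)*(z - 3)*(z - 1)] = 12*z^2 - 96*z + 166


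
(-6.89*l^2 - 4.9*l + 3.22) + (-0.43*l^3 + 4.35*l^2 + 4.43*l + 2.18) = -0.43*l^3 - 2.54*l^2 - 0.470000000000001*l + 5.4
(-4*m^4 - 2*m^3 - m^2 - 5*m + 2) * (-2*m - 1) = 8*m^5 + 8*m^4 + 4*m^3 + 11*m^2 + m - 2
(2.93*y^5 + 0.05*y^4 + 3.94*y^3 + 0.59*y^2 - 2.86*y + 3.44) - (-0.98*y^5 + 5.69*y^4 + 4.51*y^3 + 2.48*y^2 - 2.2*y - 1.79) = 3.91*y^5 - 5.64*y^4 - 0.57*y^3 - 1.89*y^2 - 0.66*y + 5.23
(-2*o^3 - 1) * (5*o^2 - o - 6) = -10*o^5 + 2*o^4 + 12*o^3 - 5*o^2 + o + 6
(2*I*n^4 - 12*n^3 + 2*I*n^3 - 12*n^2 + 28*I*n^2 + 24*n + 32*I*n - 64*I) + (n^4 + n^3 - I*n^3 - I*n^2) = n^4 + 2*I*n^4 - 11*n^3 + I*n^3 - 12*n^2 + 27*I*n^2 + 24*n + 32*I*n - 64*I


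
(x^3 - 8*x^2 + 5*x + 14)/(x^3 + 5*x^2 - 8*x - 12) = (x - 7)/(x + 6)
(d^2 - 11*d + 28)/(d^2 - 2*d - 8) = (d - 7)/(d + 2)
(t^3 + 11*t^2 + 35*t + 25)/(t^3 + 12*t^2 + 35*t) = (t^2 + 6*t + 5)/(t*(t + 7))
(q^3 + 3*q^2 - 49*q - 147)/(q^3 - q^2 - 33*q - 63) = (q + 7)/(q + 3)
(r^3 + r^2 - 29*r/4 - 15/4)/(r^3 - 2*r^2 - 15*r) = (r^2 - 2*r - 5/4)/(r*(r - 5))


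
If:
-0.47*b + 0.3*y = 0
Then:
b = 0.638297872340426*y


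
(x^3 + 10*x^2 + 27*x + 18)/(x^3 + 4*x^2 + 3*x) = (x + 6)/x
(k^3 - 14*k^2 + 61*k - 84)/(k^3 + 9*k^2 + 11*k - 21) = (k^3 - 14*k^2 + 61*k - 84)/(k^3 + 9*k^2 + 11*k - 21)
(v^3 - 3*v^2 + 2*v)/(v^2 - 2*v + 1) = v*(v - 2)/(v - 1)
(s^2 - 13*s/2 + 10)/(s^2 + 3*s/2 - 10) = (s - 4)/(s + 4)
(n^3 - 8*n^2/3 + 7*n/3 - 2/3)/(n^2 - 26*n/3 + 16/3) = (n^2 - 2*n + 1)/(n - 8)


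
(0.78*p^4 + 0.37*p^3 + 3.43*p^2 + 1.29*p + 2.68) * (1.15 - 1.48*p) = -1.1544*p^5 + 0.3494*p^4 - 4.6509*p^3 + 2.0353*p^2 - 2.4829*p + 3.082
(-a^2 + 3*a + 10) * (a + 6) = -a^3 - 3*a^2 + 28*a + 60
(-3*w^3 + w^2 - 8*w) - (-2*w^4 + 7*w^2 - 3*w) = 2*w^4 - 3*w^3 - 6*w^2 - 5*w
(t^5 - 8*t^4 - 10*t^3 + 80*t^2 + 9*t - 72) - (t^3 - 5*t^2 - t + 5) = t^5 - 8*t^4 - 11*t^3 + 85*t^2 + 10*t - 77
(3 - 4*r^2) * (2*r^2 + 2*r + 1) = -8*r^4 - 8*r^3 + 2*r^2 + 6*r + 3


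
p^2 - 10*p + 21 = (p - 7)*(p - 3)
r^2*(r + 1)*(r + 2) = r^4 + 3*r^3 + 2*r^2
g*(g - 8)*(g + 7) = g^3 - g^2 - 56*g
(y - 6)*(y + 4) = y^2 - 2*y - 24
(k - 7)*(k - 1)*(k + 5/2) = k^3 - 11*k^2/2 - 13*k + 35/2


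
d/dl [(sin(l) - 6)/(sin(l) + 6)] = 12*cos(l)/(sin(l) + 6)^2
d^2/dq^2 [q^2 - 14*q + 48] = 2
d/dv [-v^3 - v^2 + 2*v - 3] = -3*v^2 - 2*v + 2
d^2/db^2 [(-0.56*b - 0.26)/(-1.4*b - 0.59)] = 0.0940799999999999/(1.4*b + 0.59)^3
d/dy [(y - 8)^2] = 2*y - 16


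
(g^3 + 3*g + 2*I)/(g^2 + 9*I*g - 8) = (g^2 - I*g + 2)/(g + 8*I)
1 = 1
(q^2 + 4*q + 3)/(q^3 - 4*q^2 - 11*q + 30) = (q + 1)/(q^2 - 7*q + 10)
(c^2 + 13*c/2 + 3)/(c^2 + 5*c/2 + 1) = (c + 6)/(c + 2)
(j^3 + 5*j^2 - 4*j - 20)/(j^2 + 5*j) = j - 4/j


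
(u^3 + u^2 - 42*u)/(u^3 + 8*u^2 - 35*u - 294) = u/(u + 7)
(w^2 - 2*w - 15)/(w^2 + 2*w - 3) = (w - 5)/(w - 1)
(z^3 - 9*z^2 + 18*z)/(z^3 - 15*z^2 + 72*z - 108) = z/(z - 6)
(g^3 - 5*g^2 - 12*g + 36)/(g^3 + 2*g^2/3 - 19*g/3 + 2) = 3*(g - 6)/(3*g - 1)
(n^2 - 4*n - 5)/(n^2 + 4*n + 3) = (n - 5)/(n + 3)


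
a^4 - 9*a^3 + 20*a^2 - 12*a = a*(a - 6)*(a - 2)*(a - 1)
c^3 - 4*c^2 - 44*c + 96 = (c - 8)*(c - 2)*(c + 6)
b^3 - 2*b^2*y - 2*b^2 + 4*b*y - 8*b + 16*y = (b - 4)*(b + 2)*(b - 2*y)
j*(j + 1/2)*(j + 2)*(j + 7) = j^4 + 19*j^3/2 + 37*j^2/2 + 7*j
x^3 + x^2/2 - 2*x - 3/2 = (x - 3/2)*(x + 1)^2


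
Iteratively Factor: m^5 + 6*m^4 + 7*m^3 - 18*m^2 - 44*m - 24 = (m + 3)*(m^4 + 3*m^3 - 2*m^2 - 12*m - 8) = (m + 1)*(m + 3)*(m^3 + 2*m^2 - 4*m - 8) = (m - 2)*(m + 1)*(m + 3)*(m^2 + 4*m + 4) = (m - 2)*(m + 1)*(m + 2)*(m + 3)*(m + 2)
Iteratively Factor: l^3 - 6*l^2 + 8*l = (l - 4)*(l^2 - 2*l) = (l - 4)*(l - 2)*(l)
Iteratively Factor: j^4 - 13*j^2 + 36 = (j - 2)*(j^3 + 2*j^2 - 9*j - 18) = (j - 3)*(j - 2)*(j^2 + 5*j + 6) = (j - 3)*(j - 2)*(j + 3)*(j + 2)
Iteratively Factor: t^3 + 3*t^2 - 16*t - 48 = (t - 4)*(t^2 + 7*t + 12) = (t - 4)*(t + 4)*(t + 3)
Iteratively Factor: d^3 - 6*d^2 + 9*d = (d - 3)*(d^2 - 3*d) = (d - 3)^2*(d)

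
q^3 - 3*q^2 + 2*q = q*(q - 2)*(q - 1)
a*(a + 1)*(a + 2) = a^3 + 3*a^2 + 2*a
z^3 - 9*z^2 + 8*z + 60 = (z - 6)*(z - 5)*(z + 2)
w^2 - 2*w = w*(w - 2)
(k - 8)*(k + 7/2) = k^2 - 9*k/2 - 28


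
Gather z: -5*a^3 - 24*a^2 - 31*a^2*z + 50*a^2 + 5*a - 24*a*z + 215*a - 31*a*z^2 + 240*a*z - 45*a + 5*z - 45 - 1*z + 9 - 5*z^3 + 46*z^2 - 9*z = -5*a^3 + 26*a^2 + 175*a - 5*z^3 + z^2*(46 - 31*a) + z*(-31*a^2 + 216*a - 5) - 36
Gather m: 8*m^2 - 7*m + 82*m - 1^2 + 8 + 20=8*m^2 + 75*m + 27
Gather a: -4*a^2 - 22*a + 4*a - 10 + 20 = -4*a^2 - 18*a + 10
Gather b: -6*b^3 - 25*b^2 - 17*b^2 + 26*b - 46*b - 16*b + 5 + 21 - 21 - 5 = -6*b^3 - 42*b^2 - 36*b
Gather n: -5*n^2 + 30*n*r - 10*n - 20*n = -5*n^2 + n*(30*r - 30)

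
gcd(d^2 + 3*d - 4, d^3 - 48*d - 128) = d + 4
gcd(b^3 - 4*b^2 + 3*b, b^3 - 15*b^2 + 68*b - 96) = b - 3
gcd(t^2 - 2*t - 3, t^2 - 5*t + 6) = t - 3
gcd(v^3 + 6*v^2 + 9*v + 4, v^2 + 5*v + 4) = v^2 + 5*v + 4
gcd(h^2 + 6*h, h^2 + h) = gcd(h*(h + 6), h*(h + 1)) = h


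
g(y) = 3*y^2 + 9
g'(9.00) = 54.00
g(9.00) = 252.00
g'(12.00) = 72.00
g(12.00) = 441.00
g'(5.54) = 33.24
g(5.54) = 101.07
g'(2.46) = 14.76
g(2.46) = 27.15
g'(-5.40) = -32.40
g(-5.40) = 96.48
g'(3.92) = 23.52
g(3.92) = 55.10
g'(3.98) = 23.88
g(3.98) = 56.52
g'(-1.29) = -7.74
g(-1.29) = 13.99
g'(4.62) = 27.72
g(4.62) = 73.03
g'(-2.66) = -15.96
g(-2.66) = 30.23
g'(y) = 6*y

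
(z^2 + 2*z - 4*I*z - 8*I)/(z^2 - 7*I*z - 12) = (z + 2)/(z - 3*I)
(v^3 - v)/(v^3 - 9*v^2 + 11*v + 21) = v*(v - 1)/(v^2 - 10*v + 21)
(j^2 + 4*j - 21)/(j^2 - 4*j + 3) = (j + 7)/(j - 1)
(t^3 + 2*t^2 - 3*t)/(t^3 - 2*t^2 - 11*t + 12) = t/(t - 4)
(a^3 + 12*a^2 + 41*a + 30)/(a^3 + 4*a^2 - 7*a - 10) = (a + 6)/(a - 2)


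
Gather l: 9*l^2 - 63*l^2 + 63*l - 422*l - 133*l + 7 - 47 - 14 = -54*l^2 - 492*l - 54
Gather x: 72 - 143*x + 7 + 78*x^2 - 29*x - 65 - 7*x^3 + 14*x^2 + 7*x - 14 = -7*x^3 + 92*x^2 - 165*x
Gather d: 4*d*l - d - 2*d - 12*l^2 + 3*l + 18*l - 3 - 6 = d*(4*l - 3) - 12*l^2 + 21*l - 9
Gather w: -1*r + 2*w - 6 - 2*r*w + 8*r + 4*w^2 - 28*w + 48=7*r + 4*w^2 + w*(-2*r - 26) + 42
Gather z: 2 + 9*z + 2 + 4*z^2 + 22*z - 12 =4*z^2 + 31*z - 8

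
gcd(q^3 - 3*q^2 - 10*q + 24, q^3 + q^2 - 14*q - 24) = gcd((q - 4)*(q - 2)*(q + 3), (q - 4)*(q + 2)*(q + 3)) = q^2 - q - 12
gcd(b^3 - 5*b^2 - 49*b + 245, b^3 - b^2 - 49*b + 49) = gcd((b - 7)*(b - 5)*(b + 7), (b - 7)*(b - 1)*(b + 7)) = b^2 - 49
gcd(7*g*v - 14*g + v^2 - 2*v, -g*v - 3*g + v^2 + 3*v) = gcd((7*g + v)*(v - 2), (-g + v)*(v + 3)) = 1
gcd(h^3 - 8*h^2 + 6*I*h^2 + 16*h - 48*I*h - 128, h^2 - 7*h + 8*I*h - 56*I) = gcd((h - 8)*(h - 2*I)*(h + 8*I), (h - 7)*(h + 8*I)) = h + 8*I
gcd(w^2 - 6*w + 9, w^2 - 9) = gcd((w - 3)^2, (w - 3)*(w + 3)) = w - 3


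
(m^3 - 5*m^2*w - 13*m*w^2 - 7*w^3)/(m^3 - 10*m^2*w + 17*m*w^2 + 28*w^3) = (-m - w)/(-m + 4*w)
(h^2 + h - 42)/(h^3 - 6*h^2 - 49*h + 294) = 1/(h - 7)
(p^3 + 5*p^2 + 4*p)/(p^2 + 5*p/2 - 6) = 2*p*(p + 1)/(2*p - 3)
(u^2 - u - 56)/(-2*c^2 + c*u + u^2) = (u^2 - u - 56)/(-2*c^2 + c*u + u^2)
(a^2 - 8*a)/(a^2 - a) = (a - 8)/(a - 1)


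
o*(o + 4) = o^2 + 4*o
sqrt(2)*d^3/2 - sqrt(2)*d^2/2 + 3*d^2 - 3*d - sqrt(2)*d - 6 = (d - 2)*(d + 3*sqrt(2))*(sqrt(2)*d/2 + sqrt(2)/2)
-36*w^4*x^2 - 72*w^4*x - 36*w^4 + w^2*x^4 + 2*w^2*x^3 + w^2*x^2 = (-6*w + x)*(6*w + x)*(w*x + w)^2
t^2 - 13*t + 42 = (t - 7)*(t - 6)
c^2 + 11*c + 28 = (c + 4)*(c + 7)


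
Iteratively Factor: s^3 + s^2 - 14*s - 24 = (s + 3)*(s^2 - 2*s - 8) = (s - 4)*(s + 3)*(s + 2)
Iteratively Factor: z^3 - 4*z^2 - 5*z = (z + 1)*(z^2 - 5*z) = (z - 5)*(z + 1)*(z)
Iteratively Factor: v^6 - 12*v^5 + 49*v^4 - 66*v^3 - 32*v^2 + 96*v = (v)*(v^5 - 12*v^4 + 49*v^3 - 66*v^2 - 32*v + 96) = v*(v - 4)*(v^4 - 8*v^3 + 17*v^2 + 2*v - 24) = v*(v - 4)*(v - 2)*(v^3 - 6*v^2 + 5*v + 12) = v*(v - 4)*(v - 2)*(v + 1)*(v^2 - 7*v + 12) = v*(v - 4)^2*(v - 2)*(v + 1)*(v - 3)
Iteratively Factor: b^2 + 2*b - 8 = (b - 2)*(b + 4)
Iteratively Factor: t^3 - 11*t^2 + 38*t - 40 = (t - 4)*(t^2 - 7*t + 10) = (t - 5)*(t - 4)*(t - 2)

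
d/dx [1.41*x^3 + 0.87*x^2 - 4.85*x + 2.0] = 4.23*x^2 + 1.74*x - 4.85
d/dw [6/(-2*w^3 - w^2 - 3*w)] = 6*(6*w^2 + 2*w + 3)/(w^2*(2*w^2 + w + 3)^2)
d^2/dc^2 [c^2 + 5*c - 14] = 2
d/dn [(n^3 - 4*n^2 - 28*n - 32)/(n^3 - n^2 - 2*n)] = (3*n^4 + 52*n^3 + 76*n^2 - 64*n - 64)/(n^2*(n^4 - 2*n^3 - 3*n^2 + 4*n + 4))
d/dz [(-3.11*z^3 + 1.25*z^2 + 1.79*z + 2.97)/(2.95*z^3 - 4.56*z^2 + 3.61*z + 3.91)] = (10.4941*z^4 - 33.0152*z^3 - 50.0899*z^2 + 36.8614*z - 3.7228)/(8.7025*z^6 - 26.904*z^5 + 42.0926*z^4 - 9.85419999999999*z^3 - 22.6271*z^2 + 28.2302*z + 15.2881)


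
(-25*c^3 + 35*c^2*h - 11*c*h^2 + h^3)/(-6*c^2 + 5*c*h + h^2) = (25*c^2 - 10*c*h + h^2)/(6*c + h)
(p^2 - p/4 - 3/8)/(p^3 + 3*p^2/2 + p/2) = (p - 3/4)/(p*(p + 1))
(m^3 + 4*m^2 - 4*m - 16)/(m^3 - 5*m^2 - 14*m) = (m^2 + 2*m - 8)/(m*(m - 7))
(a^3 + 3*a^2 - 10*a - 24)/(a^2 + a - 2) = (a^2 + a - 12)/(a - 1)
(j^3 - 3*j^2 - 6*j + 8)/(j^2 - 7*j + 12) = (j^2 + j - 2)/(j - 3)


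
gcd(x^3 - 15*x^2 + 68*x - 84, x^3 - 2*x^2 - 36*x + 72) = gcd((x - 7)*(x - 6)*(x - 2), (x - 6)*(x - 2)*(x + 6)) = x^2 - 8*x + 12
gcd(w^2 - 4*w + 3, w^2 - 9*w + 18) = w - 3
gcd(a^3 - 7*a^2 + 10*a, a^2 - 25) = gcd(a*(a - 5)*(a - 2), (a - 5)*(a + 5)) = a - 5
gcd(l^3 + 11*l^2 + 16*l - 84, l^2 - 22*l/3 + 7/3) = 1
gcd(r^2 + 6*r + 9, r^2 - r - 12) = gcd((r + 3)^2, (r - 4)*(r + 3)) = r + 3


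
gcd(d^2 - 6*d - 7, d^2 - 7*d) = d - 7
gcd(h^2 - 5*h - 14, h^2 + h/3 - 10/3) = h + 2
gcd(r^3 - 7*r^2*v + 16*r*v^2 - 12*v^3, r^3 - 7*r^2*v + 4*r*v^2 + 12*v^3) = r - 2*v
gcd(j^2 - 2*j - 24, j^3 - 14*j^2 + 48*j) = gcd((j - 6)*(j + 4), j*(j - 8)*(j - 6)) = j - 6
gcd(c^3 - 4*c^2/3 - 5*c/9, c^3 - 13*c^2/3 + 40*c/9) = c^2 - 5*c/3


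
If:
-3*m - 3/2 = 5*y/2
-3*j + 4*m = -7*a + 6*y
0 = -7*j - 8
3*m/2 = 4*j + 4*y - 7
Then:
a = 374/147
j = -8/7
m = -326/147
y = 101/49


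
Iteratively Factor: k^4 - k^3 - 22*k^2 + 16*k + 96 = (k + 4)*(k^3 - 5*k^2 - 2*k + 24) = (k - 3)*(k + 4)*(k^2 - 2*k - 8) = (k - 4)*(k - 3)*(k + 4)*(k + 2)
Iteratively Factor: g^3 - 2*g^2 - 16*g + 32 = (g + 4)*(g^2 - 6*g + 8) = (g - 4)*(g + 4)*(g - 2)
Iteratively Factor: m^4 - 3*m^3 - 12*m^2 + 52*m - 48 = (m - 2)*(m^3 - m^2 - 14*m + 24) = (m - 2)^2*(m^2 + m - 12) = (m - 3)*(m - 2)^2*(m + 4)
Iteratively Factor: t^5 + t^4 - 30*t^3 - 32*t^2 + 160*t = (t + 4)*(t^4 - 3*t^3 - 18*t^2 + 40*t) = (t - 5)*(t + 4)*(t^3 + 2*t^2 - 8*t) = (t - 5)*(t + 4)^2*(t^2 - 2*t) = t*(t - 5)*(t + 4)^2*(t - 2)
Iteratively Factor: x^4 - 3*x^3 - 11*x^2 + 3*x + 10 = (x + 2)*(x^3 - 5*x^2 - x + 5) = (x + 1)*(x + 2)*(x^2 - 6*x + 5) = (x - 5)*(x + 1)*(x + 2)*(x - 1)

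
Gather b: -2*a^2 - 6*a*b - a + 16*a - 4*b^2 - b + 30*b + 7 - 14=-2*a^2 + 15*a - 4*b^2 + b*(29 - 6*a) - 7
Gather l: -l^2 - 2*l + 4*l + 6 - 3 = -l^2 + 2*l + 3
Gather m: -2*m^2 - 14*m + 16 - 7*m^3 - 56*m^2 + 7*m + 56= -7*m^3 - 58*m^2 - 7*m + 72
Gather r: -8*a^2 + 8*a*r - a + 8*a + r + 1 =-8*a^2 + 7*a + r*(8*a + 1) + 1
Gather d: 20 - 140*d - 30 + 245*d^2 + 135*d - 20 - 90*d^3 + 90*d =-90*d^3 + 245*d^2 + 85*d - 30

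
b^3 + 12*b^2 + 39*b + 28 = (b + 1)*(b + 4)*(b + 7)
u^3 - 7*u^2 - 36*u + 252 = (u - 7)*(u - 6)*(u + 6)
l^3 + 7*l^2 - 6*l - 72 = (l - 3)*(l + 4)*(l + 6)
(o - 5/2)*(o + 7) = o^2 + 9*o/2 - 35/2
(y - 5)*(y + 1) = y^2 - 4*y - 5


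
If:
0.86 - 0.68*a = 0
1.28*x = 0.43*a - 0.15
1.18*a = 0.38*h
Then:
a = 1.26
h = 3.93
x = 0.31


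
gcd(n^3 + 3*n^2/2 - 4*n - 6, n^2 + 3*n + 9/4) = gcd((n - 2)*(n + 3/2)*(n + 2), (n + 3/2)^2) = n + 3/2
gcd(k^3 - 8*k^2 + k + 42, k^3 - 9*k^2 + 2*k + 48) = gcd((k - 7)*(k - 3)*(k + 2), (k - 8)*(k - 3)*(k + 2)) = k^2 - k - 6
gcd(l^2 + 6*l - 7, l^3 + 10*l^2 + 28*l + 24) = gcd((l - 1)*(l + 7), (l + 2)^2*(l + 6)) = 1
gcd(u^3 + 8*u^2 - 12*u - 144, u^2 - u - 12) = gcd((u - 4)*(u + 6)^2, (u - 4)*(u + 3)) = u - 4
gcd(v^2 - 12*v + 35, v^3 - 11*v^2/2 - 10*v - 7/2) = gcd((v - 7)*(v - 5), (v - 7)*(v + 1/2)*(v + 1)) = v - 7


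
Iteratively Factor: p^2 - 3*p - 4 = (p + 1)*(p - 4)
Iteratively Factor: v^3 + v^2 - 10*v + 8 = (v - 2)*(v^2 + 3*v - 4) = (v - 2)*(v + 4)*(v - 1)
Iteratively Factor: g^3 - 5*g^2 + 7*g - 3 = (g - 1)*(g^2 - 4*g + 3) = (g - 3)*(g - 1)*(g - 1)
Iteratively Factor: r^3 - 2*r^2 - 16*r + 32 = (r + 4)*(r^2 - 6*r + 8) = (r - 2)*(r + 4)*(r - 4)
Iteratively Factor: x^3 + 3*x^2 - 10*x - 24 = (x + 4)*(x^2 - x - 6) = (x + 2)*(x + 4)*(x - 3)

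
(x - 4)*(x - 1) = x^2 - 5*x + 4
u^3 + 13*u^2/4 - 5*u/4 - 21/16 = (u - 3/4)*(u + 1/2)*(u + 7/2)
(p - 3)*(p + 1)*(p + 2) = p^3 - 7*p - 6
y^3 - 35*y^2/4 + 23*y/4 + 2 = (y - 8)*(y - 1)*(y + 1/4)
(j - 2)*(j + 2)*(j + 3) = j^3 + 3*j^2 - 4*j - 12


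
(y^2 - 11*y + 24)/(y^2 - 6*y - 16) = (y - 3)/(y + 2)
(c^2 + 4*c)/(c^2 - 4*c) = (c + 4)/(c - 4)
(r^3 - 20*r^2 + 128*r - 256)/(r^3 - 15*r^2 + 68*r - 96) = (r - 8)/(r - 3)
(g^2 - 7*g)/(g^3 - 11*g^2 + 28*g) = 1/(g - 4)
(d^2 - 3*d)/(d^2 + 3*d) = (d - 3)/(d + 3)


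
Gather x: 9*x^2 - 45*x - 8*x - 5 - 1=9*x^2 - 53*x - 6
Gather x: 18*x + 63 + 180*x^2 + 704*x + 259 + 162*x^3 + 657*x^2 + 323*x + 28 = 162*x^3 + 837*x^2 + 1045*x + 350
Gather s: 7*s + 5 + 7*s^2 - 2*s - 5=7*s^2 + 5*s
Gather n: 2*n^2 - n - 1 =2*n^2 - n - 1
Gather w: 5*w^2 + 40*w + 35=5*w^2 + 40*w + 35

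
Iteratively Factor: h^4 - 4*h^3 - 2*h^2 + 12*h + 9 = (h - 3)*(h^3 - h^2 - 5*h - 3) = (h - 3)*(h + 1)*(h^2 - 2*h - 3) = (h - 3)^2*(h + 1)*(h + 1)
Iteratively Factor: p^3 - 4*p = (p + 2)*(p^2 - 2*p) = (p - 2)*(p + 2)*(p)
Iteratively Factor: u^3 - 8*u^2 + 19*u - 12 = (u - 1)*(u^2 - 7*u + 12) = (u - 3)*(u - 1)*(u - 4)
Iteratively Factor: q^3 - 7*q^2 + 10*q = (q - 2)*(q^2 - 5*q) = (q - 5)*(q - 2)*(q)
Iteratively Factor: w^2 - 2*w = (w)*(w - 2)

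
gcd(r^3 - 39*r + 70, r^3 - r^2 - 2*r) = r - 2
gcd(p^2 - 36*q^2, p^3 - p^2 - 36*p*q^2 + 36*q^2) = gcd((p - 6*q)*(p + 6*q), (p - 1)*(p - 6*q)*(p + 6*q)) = p^2 - 36*q^2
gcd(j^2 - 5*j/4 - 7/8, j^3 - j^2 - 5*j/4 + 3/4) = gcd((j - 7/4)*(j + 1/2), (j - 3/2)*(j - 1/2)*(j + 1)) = 1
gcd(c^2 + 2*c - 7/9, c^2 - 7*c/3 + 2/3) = c - 1/3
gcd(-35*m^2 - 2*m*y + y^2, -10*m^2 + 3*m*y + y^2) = 5*m + y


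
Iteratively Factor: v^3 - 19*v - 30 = (v + 3)*(v^2 - 3*v - 10) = (v - 5)*(v + 3)*(v + 2)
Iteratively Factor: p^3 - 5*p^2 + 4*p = (p - 1)*(p^2 - 4*p) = p*(p - 1)*(p - 4)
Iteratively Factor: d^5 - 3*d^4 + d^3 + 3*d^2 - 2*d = (d + 1)*(d^4 - 4*d^3 + 5*d^2 - 2*d) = (d - 2)*(d + 1)*(d^3 - 2*d^2 + d) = (d - 2)*(d - 1)*(d + 1)*(d^2 - d) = d*(d - 2)*(d - 1)*(d + 1)*(d - 1)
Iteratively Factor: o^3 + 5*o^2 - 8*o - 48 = (o + 4)*(o^2 + o - 12) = (o + 4)^2*(o - 3)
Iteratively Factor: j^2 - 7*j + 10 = (j - 2)*(j - 5)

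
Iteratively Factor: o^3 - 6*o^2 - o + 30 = (o - 5)*(o^2 - o - 6) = (o - 5)*(o - 3)*(o + 2)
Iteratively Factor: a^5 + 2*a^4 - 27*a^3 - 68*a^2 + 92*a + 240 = (a - 2)*(a^4 + 4*a^3 - 19*a^2 - 106*a - 120) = (a - 5)*(a - 2)*(a^3 + 9*a^2 + 26*a + 24) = (a - 5)*(a - 2)*(a + 3)*(a^2 + 6*a + 8) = (a - 5)*(a - 2)*(a + 2)*(a + 3)*(a + 4)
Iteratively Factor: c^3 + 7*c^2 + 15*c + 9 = (c + 3)*(c^2 + 4*c + 3) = (c + 1)*(c + 3)*(c + 3)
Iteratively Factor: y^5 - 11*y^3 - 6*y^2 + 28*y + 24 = (y + 2)*(y^4 - 2*y^3 - 7*y^2 + 8*y + 12) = (y - 2)*(y + 2)*(y^3 - 7*y - 6) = (y - 2)*(y + 1)*(y + 2)*(y^2 - y - 6) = (y - 2)*(y + 1)*(y + 2)^2*(y - 3)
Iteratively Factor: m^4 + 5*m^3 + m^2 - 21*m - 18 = (m + 3)*(m^3 + 2*m^2 - 5*m - 6) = (m + 3)^2*(m^2 - m - 2) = (m - 2)*(m + 3)^2*(m + 1)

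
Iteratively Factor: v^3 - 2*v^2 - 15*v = (v - 5)*(v^2 + 3*v) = (v - 5)*(v + 3)*(v)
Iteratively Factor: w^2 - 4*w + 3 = (w - 3)*(w - 1)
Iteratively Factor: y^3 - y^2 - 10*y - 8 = (y + 1)*(y^2 - 2*y - 8) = (y + 1)*(y + 2)*(y - 4)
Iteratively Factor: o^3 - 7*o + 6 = (o + 3)*(o^2 - 3*o + 2) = (o - 1)*(o + 3)*(o - 2)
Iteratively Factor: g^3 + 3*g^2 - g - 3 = (g + 1)*(g^2 + 2*g - 3) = (g + 1)*(g + 3)*(g - 1)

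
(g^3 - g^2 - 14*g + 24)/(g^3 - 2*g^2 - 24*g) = (g^2 - 5*g + 6)/(g*(g - 6))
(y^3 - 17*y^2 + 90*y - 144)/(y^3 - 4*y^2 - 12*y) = (y^2 - 11*y + 24)/(y*(y + 2))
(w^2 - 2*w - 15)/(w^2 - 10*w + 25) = (w + 3)/(w - 5)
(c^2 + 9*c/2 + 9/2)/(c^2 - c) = (2*c^2 + 9*c + 9)/(2*c*(c - 1))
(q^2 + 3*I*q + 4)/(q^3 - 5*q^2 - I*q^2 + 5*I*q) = (q + 4*I)/(q*(q - 5))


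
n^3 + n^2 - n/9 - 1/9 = (n - 1/3)*(n + 1/3)*(n + 1)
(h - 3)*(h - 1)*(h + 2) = h^3 - 2*h^2 - 5*h + 6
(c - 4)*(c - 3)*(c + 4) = c^3 - 3*c^2 - 16*c + 48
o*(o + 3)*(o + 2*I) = o^3 + 3*o^2 + 2*I*o^2 + 6*I*o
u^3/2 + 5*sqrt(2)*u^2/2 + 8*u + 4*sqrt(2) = (u/2 + sqrt(2))*(u + sqrt(2))*(u + 2*sqrt(2))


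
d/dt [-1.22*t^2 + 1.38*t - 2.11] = 1.38 - 2.44*t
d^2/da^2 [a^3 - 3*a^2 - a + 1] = 6*a - 6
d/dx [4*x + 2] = 4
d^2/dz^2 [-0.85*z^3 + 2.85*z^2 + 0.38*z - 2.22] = 5.7 - 5.1*z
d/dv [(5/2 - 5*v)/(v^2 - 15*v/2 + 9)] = 5*(4*v^2 - 4*v - 21)/(4*v^4 - 60*v^3 + 297*v^2 - 540*v + 324)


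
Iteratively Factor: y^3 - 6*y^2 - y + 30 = (y - 3)*(y^2 - 3*y - 10) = (y - 5)*(y - 3)*(y + 2)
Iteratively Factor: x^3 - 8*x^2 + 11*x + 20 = (x - 4)*(x^2 - 4*x - 5) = (x - 5)*(x - 4)*(x + 1)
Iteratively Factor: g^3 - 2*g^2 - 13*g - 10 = (g - 5)*(g^2 + 3*g + 2) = (g - 5)*(g + 2)*(g + 1)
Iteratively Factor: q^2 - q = (q)*(q - 1)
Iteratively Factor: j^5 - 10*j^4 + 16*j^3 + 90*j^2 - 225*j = (j - 5)*(j^4 - 5*j^3 - 9*j^2 + 45*j) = (j - 5)^2*(j^3 - 9*j) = j*(j - 5)^2*(j^2 - 9) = j*(j - 5)^2*(j + 3)*(j - 3)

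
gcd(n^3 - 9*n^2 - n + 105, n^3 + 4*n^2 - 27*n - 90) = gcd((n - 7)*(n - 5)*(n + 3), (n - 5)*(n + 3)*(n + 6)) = n^2 - 2*n - 15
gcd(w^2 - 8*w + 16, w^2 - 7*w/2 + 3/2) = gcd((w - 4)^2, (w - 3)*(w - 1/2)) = 1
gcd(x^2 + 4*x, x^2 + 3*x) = x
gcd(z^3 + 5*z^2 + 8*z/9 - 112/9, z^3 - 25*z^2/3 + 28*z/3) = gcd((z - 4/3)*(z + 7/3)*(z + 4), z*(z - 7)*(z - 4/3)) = z - 4/3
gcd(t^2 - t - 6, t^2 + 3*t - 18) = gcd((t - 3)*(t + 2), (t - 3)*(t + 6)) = t - 3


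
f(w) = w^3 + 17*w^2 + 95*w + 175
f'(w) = 3*w^2 + 34*w + 95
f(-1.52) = 66.36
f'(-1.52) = 50.25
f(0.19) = 193.67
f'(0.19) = 101.57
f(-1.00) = 96.00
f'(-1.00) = 64.00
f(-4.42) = 0.87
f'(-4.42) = 3.33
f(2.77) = 589.84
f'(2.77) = 212.20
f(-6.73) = 0.81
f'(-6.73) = 2.06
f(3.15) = 674.19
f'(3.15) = 231.87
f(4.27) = 968.46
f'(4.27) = 294.88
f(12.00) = 5491.00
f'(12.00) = 935.00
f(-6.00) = 1.00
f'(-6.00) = -1.00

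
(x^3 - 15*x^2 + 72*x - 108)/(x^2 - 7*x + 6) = (x^2 - 9*x + 18)/(x - 1)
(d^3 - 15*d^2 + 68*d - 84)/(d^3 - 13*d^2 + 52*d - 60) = (d - 7)/(d - 5)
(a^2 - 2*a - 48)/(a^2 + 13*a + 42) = (a - 8)/(a + 7)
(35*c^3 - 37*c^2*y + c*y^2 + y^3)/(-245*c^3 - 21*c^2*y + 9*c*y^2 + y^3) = (-c + y)/(7*c + y)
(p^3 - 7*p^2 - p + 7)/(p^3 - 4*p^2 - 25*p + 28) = (p + 1)/(p + 4)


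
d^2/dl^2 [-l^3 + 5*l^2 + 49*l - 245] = 10 - 6*l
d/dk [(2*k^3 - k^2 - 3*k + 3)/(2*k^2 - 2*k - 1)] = (4*k^4 - 8*k^3 + 2*k^2 - 10*k + 9)/(4*k^4 - 8*k^3 + 4*k + 1)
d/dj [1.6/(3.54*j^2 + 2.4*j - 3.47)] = (-11.328*j - 3.84)/(3.54*j^2 + 2.4*j - 3.47)^2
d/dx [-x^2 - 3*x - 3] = -2*x - 3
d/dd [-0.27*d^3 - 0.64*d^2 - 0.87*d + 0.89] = -0.81*d^2 - 1.28*d - 0.87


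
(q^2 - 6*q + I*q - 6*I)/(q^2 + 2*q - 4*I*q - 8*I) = (q^2 + q*(-6 + I) - 6*I)/(q^2 + q*(2 - 4*I) - 8*I)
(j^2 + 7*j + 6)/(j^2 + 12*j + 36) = (j + 1)/(j + 6)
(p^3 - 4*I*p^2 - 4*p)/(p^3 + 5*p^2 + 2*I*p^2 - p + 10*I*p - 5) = p*(p^2 - 4*I*p - 4)/(p^3 + p^2*(5 + 2*I) + p*(-1 + 10*I) - 5)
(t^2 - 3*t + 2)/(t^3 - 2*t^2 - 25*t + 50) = (t - 1)/(t^2 - 25)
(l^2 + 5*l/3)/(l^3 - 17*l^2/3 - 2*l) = (3*l + 5)/(3*l^2 - 17*l - 6)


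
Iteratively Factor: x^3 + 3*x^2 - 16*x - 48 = (x + 3)*(x^2 - 16) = (x - 4)*(x + 3)*(x + 4)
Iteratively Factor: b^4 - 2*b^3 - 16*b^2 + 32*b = (b - 4)*(b^3 + 2*b^2 - 8*b) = b*(b - 4)*(b^2 + 2*b - 8) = b*(b - 4)*(b + 4)*(b - 2)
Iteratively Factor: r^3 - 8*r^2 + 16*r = (r)*(r^2 - 8*r + 16) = r*(r - 4)*(r - 4)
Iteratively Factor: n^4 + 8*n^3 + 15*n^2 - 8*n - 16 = (n - 1)*(n^3 + 9*n^2 + 24*n + 16) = (n - 1)*(n + 4)*(n^2 + 5*n + 4) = (n - 1)*(n + 4)^2*(n + 1)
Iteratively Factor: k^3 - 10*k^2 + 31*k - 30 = (k - 5)*(k^2 - 5*k + 6) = (k - 5)*(k - 2)*(k - 3)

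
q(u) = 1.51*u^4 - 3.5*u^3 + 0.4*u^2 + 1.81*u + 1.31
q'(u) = 6.04*u^3 - 10.5*u^2 + 0.8*u + 1.81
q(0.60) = 1.98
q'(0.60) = -0.19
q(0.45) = 1.95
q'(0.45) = 0.59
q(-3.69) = 455.88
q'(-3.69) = -447.58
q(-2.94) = 201.20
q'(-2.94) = -244.79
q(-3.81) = 511.98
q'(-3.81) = -487.71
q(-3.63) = 429.61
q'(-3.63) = -428.36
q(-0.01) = 1.29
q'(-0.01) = 1.80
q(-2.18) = 69.63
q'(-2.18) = -112.41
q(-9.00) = 12476.03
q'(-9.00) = -5259.05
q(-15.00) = 88320.41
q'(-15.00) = -22757.69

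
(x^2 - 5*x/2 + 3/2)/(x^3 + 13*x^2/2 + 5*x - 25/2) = (2*x - 3)/(2*x^2 + 15*x + 25)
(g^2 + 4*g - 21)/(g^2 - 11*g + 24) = (g + 7)/(g - 8)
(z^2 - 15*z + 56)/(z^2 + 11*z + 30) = (z^2 - 15*z + 56)/(z^2 + 11*z + 30)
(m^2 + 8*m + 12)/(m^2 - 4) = (m + 6)/(m - 2)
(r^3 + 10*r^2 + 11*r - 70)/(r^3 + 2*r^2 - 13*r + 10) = (r + 7)/(r - 1)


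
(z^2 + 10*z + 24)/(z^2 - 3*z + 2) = (z^2 + 10*z + 24)/(z^2 - 3*z + 2)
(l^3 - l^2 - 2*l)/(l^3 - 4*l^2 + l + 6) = l/(l - 3)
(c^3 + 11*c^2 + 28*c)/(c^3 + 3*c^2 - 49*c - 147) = c*(c + 4)/(c^2 - 4*c - 21)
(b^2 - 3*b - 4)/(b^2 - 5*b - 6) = (b - 4)/(b - 6)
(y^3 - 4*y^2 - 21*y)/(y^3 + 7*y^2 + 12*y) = (y - 7)/(y + 4)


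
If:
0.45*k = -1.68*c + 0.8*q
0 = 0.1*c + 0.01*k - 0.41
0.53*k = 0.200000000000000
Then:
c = 4.06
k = 0.38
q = 8.74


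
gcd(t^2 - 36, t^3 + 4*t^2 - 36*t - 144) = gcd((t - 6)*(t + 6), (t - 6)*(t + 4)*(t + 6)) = t^2 - 36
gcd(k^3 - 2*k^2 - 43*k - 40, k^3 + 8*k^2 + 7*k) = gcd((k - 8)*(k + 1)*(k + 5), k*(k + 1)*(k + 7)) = k + 1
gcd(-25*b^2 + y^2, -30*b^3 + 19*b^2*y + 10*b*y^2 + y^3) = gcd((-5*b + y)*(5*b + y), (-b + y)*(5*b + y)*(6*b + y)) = 5*b + y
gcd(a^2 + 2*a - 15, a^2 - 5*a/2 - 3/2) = a - 3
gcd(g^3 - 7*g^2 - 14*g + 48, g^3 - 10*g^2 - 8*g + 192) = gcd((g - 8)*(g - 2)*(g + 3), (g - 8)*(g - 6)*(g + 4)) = g - 8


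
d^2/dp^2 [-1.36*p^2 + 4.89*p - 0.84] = -2.72000000000000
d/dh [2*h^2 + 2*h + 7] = 4*h + 2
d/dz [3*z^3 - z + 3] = 9*z^2 - 1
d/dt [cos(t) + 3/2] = -sin(t)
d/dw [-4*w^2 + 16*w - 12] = 16 - 8*w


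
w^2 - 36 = (w - 6)*(w + 6)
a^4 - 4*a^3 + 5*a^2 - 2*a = a*(a - 2)*(a - 1)^2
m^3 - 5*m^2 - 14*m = m*(m - 7)*(m + 2)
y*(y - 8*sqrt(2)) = y^2 - 8*sqrt(2)*y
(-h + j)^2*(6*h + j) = 6*h^3 - 11*h^2*j + 4*h*j^2 + j^3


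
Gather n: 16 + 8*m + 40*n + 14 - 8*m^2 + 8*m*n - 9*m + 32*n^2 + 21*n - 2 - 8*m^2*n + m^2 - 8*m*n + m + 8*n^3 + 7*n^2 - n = -7*m^2 + 8*n^3 + 39*n^2 + n*(60 - 8*m^2) + 28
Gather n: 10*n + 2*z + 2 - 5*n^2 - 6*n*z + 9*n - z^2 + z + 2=-5*n^2 + n*(19 - 6*z) - z^2 + 3*z + 4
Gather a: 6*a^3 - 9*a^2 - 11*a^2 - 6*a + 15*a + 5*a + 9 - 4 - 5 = 6*a^3 - 20*a^2 + 14*a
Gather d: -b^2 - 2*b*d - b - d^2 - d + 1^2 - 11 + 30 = -b^2 - b - d^2 + d*(-2*b - 1) + 20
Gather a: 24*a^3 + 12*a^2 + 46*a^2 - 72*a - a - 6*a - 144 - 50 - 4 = 24*a^3 + 58*a^2 - 79*a - 198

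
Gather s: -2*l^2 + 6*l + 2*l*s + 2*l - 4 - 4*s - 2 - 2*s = -2*l^2 + 8*l + s*(2*l - 6) - 6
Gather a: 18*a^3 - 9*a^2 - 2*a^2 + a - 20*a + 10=18*a^3 - 11*a^2 - 19*a + 10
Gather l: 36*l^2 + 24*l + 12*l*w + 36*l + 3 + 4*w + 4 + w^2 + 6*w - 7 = 36*l^2 + l*(12*w + 60) + w^2 + 10*w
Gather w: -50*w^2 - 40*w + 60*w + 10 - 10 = -50*w^2 + 20*w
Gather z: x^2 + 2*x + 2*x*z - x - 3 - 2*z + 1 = x^2 + x + z*(2*x - 2) - 2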